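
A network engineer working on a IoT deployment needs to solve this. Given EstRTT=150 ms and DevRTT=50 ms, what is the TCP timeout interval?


Given: EstRTT = 150 ms, DevRTT = 50 ms
Timeout = EstRTT + 4 * DevRTT
4 * DevRTT = 4 * 50 = 200
Timeout = 150 + 200 = 350 ms

350


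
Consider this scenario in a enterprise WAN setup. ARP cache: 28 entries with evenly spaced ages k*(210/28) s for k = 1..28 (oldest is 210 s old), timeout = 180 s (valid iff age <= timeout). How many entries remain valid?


Ages are k * 210/28 s for k = 1..28 (spacing = 7.5000 s).
Entry k is valid iff k * 210/28 <= 180 iff k <= 28 * 180 / 210 = 24.0000
n_valid = floor(24.0000) = 24
(n_stale = 28 - 24 = 4)

24


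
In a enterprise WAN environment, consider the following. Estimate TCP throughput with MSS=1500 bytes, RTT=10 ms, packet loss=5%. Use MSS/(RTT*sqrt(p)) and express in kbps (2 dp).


Given: MSS = 1500 bytes, RTT = 10 ms, loss = 5%
RTT in seconds = 10 / 1000 = 0.01
Loss rate = 5% = 0.05
sqrt(loss) = sqrt(0.05) = 0.223606797750
Throughput (bytes/s) = 1500 / (0.01 * 0.223606797750) = 670820.3932
Throughput (kbps) = 670820.3932 * 8 / 1000 = 5366.563146 -> 5366.56 kbps (2 dp)

5366.56


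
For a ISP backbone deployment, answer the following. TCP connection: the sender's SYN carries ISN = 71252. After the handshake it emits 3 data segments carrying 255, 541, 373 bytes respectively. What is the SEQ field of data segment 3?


The SYN occupies sequence number ISN = 71252, so the first data byte is ISN + 1 = 71253.
SEQ of data segment i = (ISN + 1) + sum of payload sizes of segments 1..i-1.
Segment 1: SEQ = 71253, payload = 255 bytes
Segment 2: SEQ = 71508, payload = 541 bytes
Segment 3: SEQ = 72049, payload = 373 bytes
SEQ of segment 3 = 71253 + 255 + 541 = 72049

72049


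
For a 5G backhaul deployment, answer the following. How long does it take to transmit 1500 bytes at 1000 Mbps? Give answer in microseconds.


Given: packet = 1500 bytes, bandwidth = 1000 Mbps
Packet in bits = 1500 * 8 = 12000 bits
Bandwidth = 1000 * 10^6 = 1000000000 bps
Time = 12000 / 1000000000 seconds
Time in us = 12000 * 10^6 / 1000000000 = 12

12


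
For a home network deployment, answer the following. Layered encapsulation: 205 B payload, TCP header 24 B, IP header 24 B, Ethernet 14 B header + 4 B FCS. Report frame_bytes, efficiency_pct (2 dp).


TCP segment = 205 + 24 = 229 B
IP packet = 229 + 24 = 253 B
Ethernet frame = 253 + 14 + 4 = 271 B
Efficiency = app / frame = 205 / 271 = 0.756458 = 75.6458% -> 75.65% (2 dp)

271, 75.65


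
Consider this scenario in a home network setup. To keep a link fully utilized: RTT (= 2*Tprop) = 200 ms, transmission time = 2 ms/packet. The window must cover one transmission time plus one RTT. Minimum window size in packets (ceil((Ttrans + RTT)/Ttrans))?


Given: Ttrans = 2 ms, RTT = 200 ms (= 2 * Tprop, Tprop = 100 ms)
Time until first ACK returns = Ttrans + RTT = 2 + 200 = 202 ms
Need W * Ttrans >= Ttrans + RTT  ->  W >= (Ttrans + RTT) / Ttrans
(Ttrans + RTT) / Ttrans = 202 / 2 = 101
W_min = ceil(101) = 101

101


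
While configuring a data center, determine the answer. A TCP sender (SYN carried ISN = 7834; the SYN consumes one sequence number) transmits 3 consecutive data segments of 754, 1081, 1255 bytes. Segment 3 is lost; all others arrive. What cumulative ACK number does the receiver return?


SYN uses sequence number 7834; first data byte = ISN + 1 = 7835.
Segment 1: SEQ = 7835, len = 754 B, covers [7835, 8588]
Segment 2: SEQ = 8589, len = 1081 B, covers [8589, 9669]
Segment 3: SEQ = 9670, len = 1255 B, covers [9670, 10924] [LOST]
In-order data received: bytes [7835, 9669] (segments 1..2).
Segment 3 missing -> gap begins at byte 9670.
Cumulative ACK = next expected in-order byte = 7835 + 754 + 1081 = 9670

9670


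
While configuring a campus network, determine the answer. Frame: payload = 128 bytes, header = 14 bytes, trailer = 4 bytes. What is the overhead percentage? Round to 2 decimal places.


Given: payload = 128 B, header = 14 B, trailer = 4 B
Overhead bytes = header + trailer = 14 + 4 = 18
Total frame = payload + overhead = 128 + 18 = 146
Overhead % = 18 / 146 * 100 = 12.3288% -> 12.33% (2 dp)

12.33


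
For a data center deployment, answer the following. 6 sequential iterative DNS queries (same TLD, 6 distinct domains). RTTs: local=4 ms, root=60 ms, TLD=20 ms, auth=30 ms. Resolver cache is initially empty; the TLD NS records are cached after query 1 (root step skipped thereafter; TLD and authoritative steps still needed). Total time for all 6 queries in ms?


Lookup 1 (cold cache): local + root + TLD + auth = 4 + 60 + 20 + 30 = 114 ms
Lookups 2..6 (TLD NS cached -> skip root; new domain -> still ask TLD and auth): local + TLD + auth = 4 + 20 + 30 = 54 ms each
Remaining 5 lookups: 5 * 54 = 270 ms
Total = 114 + 270 = 384 ms

384


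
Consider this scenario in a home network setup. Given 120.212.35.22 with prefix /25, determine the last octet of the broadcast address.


Given: IP = 120.212.35.22, prefix = /25
Host bits = 32 - 25 = 7
Network last octet = 22 AND mask = 0
Host part size = 2^7 - 1 = 127
Broadcast last octet = 0 OR 127 = 127

127


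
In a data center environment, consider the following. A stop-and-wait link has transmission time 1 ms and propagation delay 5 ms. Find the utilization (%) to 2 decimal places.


Given: Ttrans = 1 ms, Tprop = 5 ms
RTT = 2 * Tprop = 2 * 5 = 10 ms
U = Ttrans / (Ttrans + RTT)
U = 1 / (1 + 10)
U = 1 / 11 = 0.090909
U% = 9.09%

9.09


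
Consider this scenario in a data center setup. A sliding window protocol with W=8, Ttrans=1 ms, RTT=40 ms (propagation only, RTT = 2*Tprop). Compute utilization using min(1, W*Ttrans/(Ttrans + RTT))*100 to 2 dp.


Given: W = 8, Ttrans = 1 ms, RTT = 40 ms (= 2 * Tprop, Tprop = 20 ms)
Cycle time = Ttrans + RTT = 1 + 40 = 41 ms (first packet sent until its ACK returns)
W * Ttrans = 8 * 1 = 8 ms of sending per cycle
W * Ttrans / (Ttrans + RTT) = 8 / 41 = 0.195122
U = min(1, 0.195122) = 0.195122
U% = 19.51%

19.51


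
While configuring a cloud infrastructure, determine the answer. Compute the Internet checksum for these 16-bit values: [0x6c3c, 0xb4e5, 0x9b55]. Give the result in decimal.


Given words: [0x6c3c, 0xb4e5, 0x9b55]
Step 1: Sum all words
Raw sum = 27708 + 46309 + 39765 = 113782
Step 2: Fold carry: (48246 + 1) = 48247
One's complement = ~48247 & 0xFFFF = 17288

17288


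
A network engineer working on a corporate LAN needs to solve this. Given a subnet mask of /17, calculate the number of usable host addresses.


Given: subnet mask /17
Host bits = 32 - 17 = 15
Total addresses = 2^15 = 32768
Usable hosts = 32768 - 2 (network + broadcast) = 32766

32766


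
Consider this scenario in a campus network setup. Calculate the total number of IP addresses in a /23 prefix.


Given: CIDR prefix /23
Host bits = 32 - 23 = 9
Total addresses = 2^9 = 512

512


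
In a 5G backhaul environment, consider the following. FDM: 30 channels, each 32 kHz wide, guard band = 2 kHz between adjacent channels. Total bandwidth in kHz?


Given: 30 channels, 32 kHz each, guard = 2 kHz
Channel bandwidth = 30 * 32 = 960 kHz
Guard bands = 29 gaps * 2 kHz = 58 kHz
Total = 960 + 58 = 1018 kHz

1018


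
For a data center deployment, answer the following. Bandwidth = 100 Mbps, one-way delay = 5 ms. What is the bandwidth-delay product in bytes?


Given: bandwidth = 100 Mbps, delay = 5 ms
BDP in bits = 100 * 10^6 * 5 / 1000
BDP in bits = 500000
BDP in bytes = 500000 / 8 = 62500

62500


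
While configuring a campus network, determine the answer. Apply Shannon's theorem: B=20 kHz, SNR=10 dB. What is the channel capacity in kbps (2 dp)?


Given: B = 20 kHz, SNR = 10 dB
SNR linear = 10^(10/10) = 10
1 + SNR = 11
log2(11) = 3.4594316186
C = 20 * 1000 * 3.4594316186 = 69188.6324 bps
C = 69.188632 kbps -> 69.19 kbps (2 dp)

69.19


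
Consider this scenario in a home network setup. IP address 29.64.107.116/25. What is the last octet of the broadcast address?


Given: IP = 29.64.107.116, prefix = /25
Host bits = 32 - 25 = 7
Network last octet = 116 AND mask = 0
Host part size = 2^7 - 1 = 127
Broadcast last octet = 0 OR 127 = 127

127


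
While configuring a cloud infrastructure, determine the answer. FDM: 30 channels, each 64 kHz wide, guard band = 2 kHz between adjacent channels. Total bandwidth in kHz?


Given: 30 channels, 64 kHz each, guard = 2 kHz
Channel bandwidth = 30 * 64 = 1920 kHz
Guard bands = 29 gaps * 2 kHz = 58 kHz
Total = 1920 + 58 = 1978 kHz

1978


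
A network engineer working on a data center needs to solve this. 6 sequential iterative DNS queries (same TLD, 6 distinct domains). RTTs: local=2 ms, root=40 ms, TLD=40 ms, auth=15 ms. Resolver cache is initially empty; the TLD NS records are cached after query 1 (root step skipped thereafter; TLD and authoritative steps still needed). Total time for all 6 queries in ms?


Lookup 1 (cold cache): local + root + TLD + auth = 2 + 40 + 40 + 15 = 97 ms
Lookups 2..6 (TLD NS cached -> skip root; new domain -> still ask TLD and auth): local + TLD + auth = 2 + 40 + 15 = 57 ms each
Remaining 5 lookups: 5 * 57 = 285 ms
Total = 97 + 285 = 382 ms

382


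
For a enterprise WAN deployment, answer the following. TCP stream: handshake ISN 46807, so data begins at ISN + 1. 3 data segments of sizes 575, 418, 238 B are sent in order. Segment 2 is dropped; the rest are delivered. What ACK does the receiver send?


SYN uses sequence number 46807; first data byte = ISN + 1 = 46808.
Segment 1: SEQ = 46808, len = 575 B, covers [46808, 47382]
Segment 2: SEQ = 47383, len = 418 B, covers [47383, 47800] [LOST]
Segment 3: SEQ = 47801, len = 238 B, covers [47801, 48038]
In-order data received: bytes [46808, 47382] (segments 1..1).
Segment 2 missing -> gap begins at byte 47383; later segments buffered out of order.
Cumulative ACK = next expected in-order byte = 46808 + 575 = 47383

47383


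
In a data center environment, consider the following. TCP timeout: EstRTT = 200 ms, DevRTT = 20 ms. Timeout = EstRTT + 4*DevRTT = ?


Given: EstRTT = 200 ms, DevRTT = 20 ms
Timeout = EstRTT + 4 * DevRTT
4 * DevRTT = 4 * 20 = 80
Timeout = 200 + 80 = 280 ms

280


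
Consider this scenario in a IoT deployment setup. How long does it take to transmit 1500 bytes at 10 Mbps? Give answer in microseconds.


Given: packet = 1500 bytes, bandwidth = 10 Mbps
Packet in bits = 1500 * 8 = 12000 bits
Bandwidth = 10 * 10^6 = 10000000 bps
Time = 12000 / 10000000 seconds
Time in us = 12000 * 10^6 / 10000000 = 1200

1200


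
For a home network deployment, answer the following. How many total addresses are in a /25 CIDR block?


Given: CIDR prefix /25
Host bits = 32 - 25 = 7
Total addresses = 2^7 = 128

128


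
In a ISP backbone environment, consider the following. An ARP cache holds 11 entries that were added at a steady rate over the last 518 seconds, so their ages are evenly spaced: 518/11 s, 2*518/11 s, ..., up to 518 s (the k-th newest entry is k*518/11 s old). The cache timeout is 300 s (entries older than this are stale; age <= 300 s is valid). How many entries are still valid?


Ages are k * 518/11 s for k = 1..11 (spacing = 47.0909 s).
Entry k is valid iff k * 518/11 <= 300 iff k <= 11 * 300 / 518 = 6.3707
n_valid = floor(6.3707) = 6
(n_stale = 11 - 6 = 5)

6


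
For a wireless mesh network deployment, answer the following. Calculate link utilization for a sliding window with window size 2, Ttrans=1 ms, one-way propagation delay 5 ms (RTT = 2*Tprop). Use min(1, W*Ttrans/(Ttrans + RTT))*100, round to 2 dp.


Given: W = 2, Ttrans = 1 ms, RTT = 10 ms (= 2 * Tprop, Tprop = 5 ms)
Cycle time = Ttrans + RTT = 1 + 10 = 11 ms (first packet sent until its ACK returns)
W * Ttrans = 2 * 1 = 2 ms of sending per cycle
W * Ttrans / (Ttrans + RTT) = 2 / 11 = 0.181818
U = min(1, 0.181818) = 0.181818
U% = 18.18%

18.18


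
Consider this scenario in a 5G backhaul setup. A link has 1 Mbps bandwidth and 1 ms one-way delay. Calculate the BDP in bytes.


Given: bandwidth = 1 Mbps, delay = 1 ms
BDP in bits = 1 * 10^6 * 1 / 1000
BDP in bits = 1000
BDP in bytes = 1000 / 8 = 125

125


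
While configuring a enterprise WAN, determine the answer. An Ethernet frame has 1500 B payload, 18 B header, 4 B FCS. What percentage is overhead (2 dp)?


Given: payload = 1500 B, header = 18 B, trailer = 4 B
Overhead bytes = header + trailer = 18 + 4 = 22
Total frame = payload + overhead = 1500 + 22 = 1522
Overhead % = 22 / 1522 * 100 = 1.4455% -> 1.45% (2 dp)

1.45


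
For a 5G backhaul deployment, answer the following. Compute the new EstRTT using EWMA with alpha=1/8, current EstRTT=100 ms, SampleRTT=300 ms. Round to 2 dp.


Given: EstRTT = 100 ms, SampleRTT = 300 ms, alpha = 1/8
New EstRTT = (1 - alpha) * EstRTT + alpha * SampleRTT
(7/8) * 100 = 87.5
(1/8) * 300 = 37.5
New EstRTT = 87.5 + 37.5 = 125 ms -> 125.00 ms (2 dp)

125.00


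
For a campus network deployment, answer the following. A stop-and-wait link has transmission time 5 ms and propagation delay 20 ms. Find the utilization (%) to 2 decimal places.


Given: Ttrans = 5 ms, Tprop = 20 ms
RTT = 2 * Tprop = 2 * 20 = 40 ms
U = Ttrans / (Ttrans + RTT)
U = 5 / (5 + 40)
U = 5 / 45 = 0.111111
U% = 11.11%

11.11


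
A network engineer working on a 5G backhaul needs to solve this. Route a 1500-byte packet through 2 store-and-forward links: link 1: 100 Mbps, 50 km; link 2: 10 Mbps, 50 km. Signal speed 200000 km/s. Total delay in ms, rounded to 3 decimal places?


Packet = 1500 bytes = 12000 bits. Store-and-forward: sum (t_trans + t_prop) per link.
Link 1: t_trans = 12000/(100*10^6) s = 0.1200 ms; t_prop = 50/200000 s = 0.2500 ms; subtotal = 0.3700 ms
Link 2: t_trans = 12000/(10*10^6) s = 1.2000 ms; t_prop = 50/200000 s = 0.2500 ms; subtotal = 1.4500 ms
End-to-end = 0.3700 + 1.4500 = 1.8200 ms -> 1.820 ms (3 dp)

1.820


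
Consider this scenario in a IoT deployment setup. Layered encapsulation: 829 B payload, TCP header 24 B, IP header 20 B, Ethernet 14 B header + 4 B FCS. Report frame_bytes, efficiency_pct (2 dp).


TCP segment = 829 + 24 = 853 B
IP packet = 853 + 20 = 873 B
Ethernet frame = 873 + 14 + 4 = 891 B
Efficiency = app / frame = 829 / 891 = 0.930415 = 93.0415% -> 93.04% (2 dp)

891, 93.04


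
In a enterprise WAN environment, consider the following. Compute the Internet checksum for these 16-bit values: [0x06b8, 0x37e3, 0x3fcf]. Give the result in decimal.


Given words: [0x06b8, 0x37e3, 0x3fcf]
Step 1: Sum all words
Raw sum = 1720 + 14307 + 16335 = 32362
One's complement = ~32362 & 0xFFFF = 33173

33173


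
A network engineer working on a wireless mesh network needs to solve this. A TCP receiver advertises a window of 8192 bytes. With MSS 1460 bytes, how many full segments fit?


Given: RWND = 8192 bytes, MSS = 1460 bytes
Full segments = floor(RWND / MSS)
Full segments = floor(8192 / 1460)
Full segments = floor(5.611) = 5

5


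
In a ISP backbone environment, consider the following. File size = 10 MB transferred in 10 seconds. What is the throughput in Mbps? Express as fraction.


Given: file = 10 MB, time = 10 s
File in Mb = 10 * 8 = 80 Mb
Throughput = 80 / 10 Mbps
Throughput = 8 Mbps

8


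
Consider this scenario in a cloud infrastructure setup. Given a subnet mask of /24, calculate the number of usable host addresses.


Given: subnet mask /24
Host bits = 32 - 24 = 8
Total addresses = 2^8 = 256
Usable hosts = 256 - 2 (network + broadcast) = 254

254


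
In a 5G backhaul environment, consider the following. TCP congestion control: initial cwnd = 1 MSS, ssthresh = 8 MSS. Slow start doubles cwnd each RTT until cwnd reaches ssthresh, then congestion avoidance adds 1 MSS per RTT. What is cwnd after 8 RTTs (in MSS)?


RTT 0: cwnd = 1 MSS (initial)
RTT 1: cwnd = 2 MSS (slow start, doubled)
RTT 2: cwnd = 4 MSS (slow start, doubled)
RTT 3: cwnd = 8 MSS (slow start, doubled)
RTT 4: cwnd = 9 MSS (congestion avoidance, +1)
RTT 5: cwnd = 10 MSS (congestion avoidance, +1)
RTT 6: cwnd = 11 MSS (congestion avoidance, +1)
RTT 7: cwnd = 12 MSS (congestion avoidance, +1)
RTT 8: cwnd = 13 MSS (congestion avoidance, +1)

13


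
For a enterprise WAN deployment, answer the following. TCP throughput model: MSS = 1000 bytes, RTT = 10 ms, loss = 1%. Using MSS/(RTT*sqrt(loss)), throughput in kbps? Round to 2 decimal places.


Given: MSS = 1000 bytes, RTT = 10 ms, loss = 1%
RTT in seconds = 10 / 1000 = 0.01
Loss rate = 1% = 0.01
sqrt(loss) = sqrt(0.01) = 0.1
Throughput (bytes/s) = 1000 / (0.01 * 0.1) = 1000000.0000
Throughput (kbps) = 1000000.0000 * 8 / 1000 = 8000.000000 -> 8000.00 kbps (2 dp)

8000.00


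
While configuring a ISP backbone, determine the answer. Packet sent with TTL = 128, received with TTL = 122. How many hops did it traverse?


Given: initial TTL = 128, received TTL = 122
Hops = initial TTL - received TTL
Hops = 128 - 122 = 6

6


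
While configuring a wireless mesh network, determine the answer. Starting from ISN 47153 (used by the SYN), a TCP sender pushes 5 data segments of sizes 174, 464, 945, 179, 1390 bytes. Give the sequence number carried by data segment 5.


The SYN occupies sequence number ISN = 47153, so the first data byte is ISN + 1 = 47154.
SEQ of data segment i = (ISN + 1) + sum of payload sizes of segments 1..i-1.
Segment 1: SEQ = 47154, payload = 174 bytes
Segment 2: SEQ = 47328, payload = 464 bytes
Segment 3: SEQ = 47792, payload = 945 bytes
Segment 4: SEQ = 48737, payload = 179 bytes
Segment 5: SEQ = 48916, payload = 1390 bytes
SEQ of segment 5 = 47154 + 174 + 464 + 945 + 179 = 48916

48916


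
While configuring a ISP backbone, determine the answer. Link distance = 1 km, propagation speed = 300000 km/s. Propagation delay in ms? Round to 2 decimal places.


Given: distance = 1 km, speed = 300000 km/s
Delay = distance / speed = 1 / 300000 seconds
Delay in ms = 1 * 1000 / 300000
Delay = 0.0033 ms
Rounded to 2 dp = 0.00 ms

0.00


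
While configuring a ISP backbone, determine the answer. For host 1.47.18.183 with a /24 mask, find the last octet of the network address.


Given: IP = 1.47.18.183, prefix = /24
Subnet mask = 255.255.255.0
Last octet of IP: 183
Last octet of mask: 0
Network last octet = 183 AND 0 = 0

0


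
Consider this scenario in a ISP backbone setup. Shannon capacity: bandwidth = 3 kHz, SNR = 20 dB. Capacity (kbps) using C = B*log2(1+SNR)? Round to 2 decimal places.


Given: B = 3 kHz, SNR = 20 dB
SNR linear = 10^(20/10) = 100
1 + SNR = 101
log2(101) = 6.6582114828
C = 3 * 1000 * 6.6582114828 = 19974.6344 bps
C = 19.974634 kbps -> 19.97 kbps (2 dp)

19.97


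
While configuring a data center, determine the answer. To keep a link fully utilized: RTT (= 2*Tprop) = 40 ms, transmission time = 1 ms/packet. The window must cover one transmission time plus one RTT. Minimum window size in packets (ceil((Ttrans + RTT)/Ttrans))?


Given: Ttrans = 1 ms, RTT = 40 ms (= 2 * Tprop, Tprop = 20 ms)
Time until first ACK returns = Ttrans + RTT = 1 + 40 = 41 ms
Need W * Ttrans >= Ttrans + RTT  ->  W >= (Ttrans + RTT) / Ttrans
(Ttrans + RTT) / Ttrans = 41 / 1 = 41
W_min = ceil(41) = 41

41


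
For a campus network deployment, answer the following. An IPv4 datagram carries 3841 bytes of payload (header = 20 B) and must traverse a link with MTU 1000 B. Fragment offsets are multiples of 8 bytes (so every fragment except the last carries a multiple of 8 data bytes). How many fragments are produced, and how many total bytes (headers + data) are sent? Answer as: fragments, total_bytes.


Max data per non-final fragment = floor((MTU - header)/8)*8 = floor((1000 - 20)/8)*8 = floor(980/8)*8 = 976 B
Final fragment needs no 8-byte alignment: it can carry up to MTU - header = 980 B
Non-final fragments needed = ceil((payload - 980) / 976) = ceil(2861/976) = ceil(2.9314) = 3
Number of fragments = 3 + 1 = 4
Fragment sizes (data): 3 * 976 B + 913 B (last, 913 <= 980 OK)
Total bytes sent = payload + n_frags * header = 3841 + 4*20 = 3841 + 80 = 3921 B

4, 3921


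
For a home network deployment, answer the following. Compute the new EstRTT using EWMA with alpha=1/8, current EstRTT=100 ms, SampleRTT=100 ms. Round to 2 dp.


Given: EstRTT = 100 ms, SampleRTT = 100 ms, alpha = 1/8
New EstRTT = (1 - alpha) * EstRTT + alpha * SampleRTT
(7/8) * 100 = 87.5
(1/8) * 100 = 12.5
New EstRTT = 87.5 + 12.5 = 100 ms -> 100.00 ms (2 dp)

100.00


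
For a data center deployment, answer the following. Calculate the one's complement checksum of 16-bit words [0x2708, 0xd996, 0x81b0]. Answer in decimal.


Given words: [0x2708, 0xd996, 0x81b0]
Step 1: Sum all words
Raw sum = 9992 + 55702 + 33200 = 98894
Step 2: Fold carry: (33358 + 1) = 33359
One's complement = ~33359 & 0xFFFF = 32176

32176


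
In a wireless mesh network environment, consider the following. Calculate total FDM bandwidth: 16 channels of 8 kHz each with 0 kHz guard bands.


Given: 16 channels, 8 kHz each, guard = 0 kHz
Channel bandwidth = 16 * 8 = 128 kHz
Guard bands = 15 gaps * 0 kHz = 0 kHz
Total = 128 + 0 = 128 kHz

128


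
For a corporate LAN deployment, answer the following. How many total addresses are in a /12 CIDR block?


Given: CIDR prefix /12
Host bits = 32 - 12 = 20
Total addresses = 2^20 = 1048576

1048576


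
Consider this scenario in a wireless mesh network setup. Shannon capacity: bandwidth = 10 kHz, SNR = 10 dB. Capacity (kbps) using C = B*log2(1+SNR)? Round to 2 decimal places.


Given: B = 10 kHz, SNR = 10 dB
SNR linear = 10^(10/10) = 10
1 + SNR = 11
log2(11) = 3.4594316186
C = 10 * 1000 * 3.4594316186 = 34594.3162 bps
C = 34.594316 kbps -> 34.59 kbps (2 dp)

34.59


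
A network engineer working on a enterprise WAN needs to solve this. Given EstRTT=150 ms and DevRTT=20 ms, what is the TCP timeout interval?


Given: EstRTT = 150 ms, DevRTT = 20 ms
Timeout = EstRTT + 4 * DevRTT
4 * DevRTT = 4 * 20 = 80
Timeout = 150 + 80 = 230 ms

230


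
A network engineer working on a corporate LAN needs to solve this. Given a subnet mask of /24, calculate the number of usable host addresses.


Given: subnet mask /24
Host bits = 32 - 24 = 8
Total addresses = 2^8 = 256
Usable hosts = 256 - 2 (network + broadcast) = 254

254


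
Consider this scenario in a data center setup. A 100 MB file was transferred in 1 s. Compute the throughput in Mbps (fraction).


Given: file = 100 MB, time = 1 s
File in Mb = 100 * 8 = 800 Mb
Throughput = 800 / 1 Mbps
Throughput = 800 Mbps

800


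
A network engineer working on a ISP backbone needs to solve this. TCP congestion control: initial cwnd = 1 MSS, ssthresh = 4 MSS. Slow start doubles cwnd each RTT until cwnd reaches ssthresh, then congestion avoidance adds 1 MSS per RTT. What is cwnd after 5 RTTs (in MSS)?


RTT 0: cwnd = 1 MSS (initial)
RTT 1: cwnd = 2 MSS (slow start, doubled)
RTT 2: cwnd = 4 MSS (slow start, doubled)
RTT 3: cwnd = 5 MSS (congestion avoidance, +1)
RTT 4: cwnd = 6 MSS (congestion avoidance, +1)
RTT 5: cwnd = 7 MSS (congestion avoidance, +1)

7


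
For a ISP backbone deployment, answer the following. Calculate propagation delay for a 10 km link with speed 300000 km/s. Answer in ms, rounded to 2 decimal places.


Given: distance = 10 km, speed = 300000 km/s
Delay = distance / speed = 10 / 300000 seconds
Delay in ms = 10 * 1000 / 300000
Delay = 0.0333 ms
Rounded to 2 dp = 0.03 ms

0.03


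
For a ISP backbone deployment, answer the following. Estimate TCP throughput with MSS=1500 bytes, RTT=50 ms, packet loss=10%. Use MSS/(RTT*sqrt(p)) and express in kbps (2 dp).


Given: MSS = 1500 bytes, RTT = 50 ms, loss = 10%
RTT in seconds = 50 / 1000 = 0.05
Loss rate = 10% = 0.1
sqrt(loss) = sqrt(0.1) = 0.316227766017
Throughput (bytes/s) = 1500 / (0.05 * 0.316227766017) = 94868.3298
Throughput (kbps) = 94868.3298 * 8 / 1000 = 758.946638 -> 758.95 kbps (2 dp)

758.95


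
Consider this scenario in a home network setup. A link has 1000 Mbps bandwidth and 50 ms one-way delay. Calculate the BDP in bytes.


Given: bandwidth = 1000 Mbps, delay = 50 ms
BDP in bits = 1000 * 10^6 * 50 / 1000
BDP in bits = 50000000
BDP in bytes = 50000000 / 8 = 6250000

6250000


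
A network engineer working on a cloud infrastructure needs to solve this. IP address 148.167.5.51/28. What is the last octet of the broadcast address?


Given: IP = 148.167.5.51, prefix = /28
Host bits = 32 - 28 = 4
Network last octet = 51 AND mask = 48
Host part size = 2^4 - 1 = 15
Broadcast last octet = 48 OR 15 = 63

63


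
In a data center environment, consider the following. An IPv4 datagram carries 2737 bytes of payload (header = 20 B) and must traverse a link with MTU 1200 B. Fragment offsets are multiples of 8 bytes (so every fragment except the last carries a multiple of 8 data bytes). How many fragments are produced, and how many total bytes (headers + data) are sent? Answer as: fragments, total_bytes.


Max data per non-final fragment = floor((MTU - header)/8)*8 = floor((1200 - 20)/8)*8 = floor(1180/8)*8 = 1176 B
Final fragment needs no 8-byte alignment: it can carry up to MTU - header = 1180 B
Non-final fragments needed = ceil((payload - 1180) / 1176) = ceil(1557/1176) = ceil(1.3240) = 2
Number of fragments = 2 + 1 = 3
Fragment sizes (data): 2 * 1176 B + 385 B (last, 385 <= 1180 OK)
Total bytes sent = payload + n_frags * header = 2737 + 3*20 = 2737 + 60 = 2797 B

3, 2797


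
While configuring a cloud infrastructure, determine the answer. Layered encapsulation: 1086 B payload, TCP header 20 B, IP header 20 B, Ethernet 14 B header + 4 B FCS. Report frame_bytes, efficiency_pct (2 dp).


TCP segment = 1086 + 20 = 1106 B
IP packet = 1106 + 20 = 1126 B
Ethernet frame = 1126 + 14 + 4 = 1144 B
Efficiency = app / frame = 1086 / 1144 = 0.949301 = 94.9301% -> 94.93% (2 dp)

1144, 94.93


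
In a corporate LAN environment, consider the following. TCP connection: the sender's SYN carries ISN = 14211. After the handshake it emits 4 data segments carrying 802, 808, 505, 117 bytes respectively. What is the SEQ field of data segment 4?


The SYN occupies sequence number ISN = 14211, so the first data byte is ISN + 1 = 14212.
SEQ of data segment i = (ISN + 1) + sum of payload sizes of segments 1..i-1.
Segment 1: SEQ = 14212, payload = 802 bytes
Segment 2: SEQ = 15014, payload = 808 bytes
Segment 3: SEQ = 15822, payload = 505 bytes
Segment 4: SEQ = 16327, payload = 117 bytes
SEQ of segment 4 = 14212 + 802 + 808 + 505 = 16327

16327


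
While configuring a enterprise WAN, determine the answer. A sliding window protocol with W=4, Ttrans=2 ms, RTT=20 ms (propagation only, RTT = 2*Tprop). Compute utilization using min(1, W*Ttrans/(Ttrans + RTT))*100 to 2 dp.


Given: W = 4, Ttrans = 2 ms, RTT = 20 ms (= 2 * Tprop, Tprop = 10 ms)
Cycle time = Ttrans + RTT = 2 + 20 = 22 ms (first packet sent until its ACK returns)
W * Ttrans = 4 * 2 = 8 ms of sending per cycle
W * Ttrans / (Ttrans + RTT) = 8 / 22 = 0.363636
U = min(1, 0.363636) = 0.363636
U% = 36.36%

36.36


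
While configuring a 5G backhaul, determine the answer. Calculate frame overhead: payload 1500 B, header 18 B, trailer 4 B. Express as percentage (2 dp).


Given: payload = 1500 B, header = 18 B, trailer = 4 B
Overhead bytes = header + trailer = 18 + 4 = 22
Total frame = payload + overhead = 1500 + 22 = 1522
Overhead % = 22 / 1522 * 100 = 1.4455% -> 1.45% (2 dp)

1.45


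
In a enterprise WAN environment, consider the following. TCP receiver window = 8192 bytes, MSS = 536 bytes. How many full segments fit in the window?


Given: RWND = 8192 bytes, MSS = 536 bytes
Full segments = floor(RWND / MSS)
Full segments = floor(8192 / 536)
Full segments = floor(15.2836) = 15

15


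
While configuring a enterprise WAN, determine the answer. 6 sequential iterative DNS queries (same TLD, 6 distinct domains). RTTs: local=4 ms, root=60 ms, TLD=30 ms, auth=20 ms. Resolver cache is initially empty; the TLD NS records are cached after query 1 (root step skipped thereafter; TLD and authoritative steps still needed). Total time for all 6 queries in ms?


Lookup 1 (cold cache): local + root + TLD + auth = 4 + 60 + 30 + 20 = 114 ms
Lookups 2..6 (TLD NS cached -> skip root; new domain -> still ask TLD and auth): local + TLD + auth = 4 + 30 + 20 = 54 ms each
Remaining 5 lookups: 5 * 54 = 270 ms
Total = 114 + 270 = 384 ms

384


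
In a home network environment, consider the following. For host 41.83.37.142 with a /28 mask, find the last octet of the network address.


Given: IP = 41.83.37.142, prefix = /28
Subnet mask = 255.255.255.240
Last octet of IP: 142
Last octet of mask: 240
Network last octet = 142 AND 240 = 128

128


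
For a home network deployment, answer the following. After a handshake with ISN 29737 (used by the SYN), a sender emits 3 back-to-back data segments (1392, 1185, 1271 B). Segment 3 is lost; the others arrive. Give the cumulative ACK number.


SYN uses sequence number 29737; first data byte = ISN + 1 = 29738.
Segment 1: SEQ = 29738, len = 1392 B, covers [29738, 31129]
Segment 2: SEQ = 31130, len = 1185 B, covers [31130, 32314]
Segment 3: SEQ = 32315, len = 1271 B, covers [32315, 33585] [LOST]
In-order data received: bytes [29738, 32314] (segments 1..2).
Segment 3 missing -> gap begins at byte 32315.
Cumulative ACK = next expected in-order byte = 29738 + 1392 + 1185 = 32315

32315


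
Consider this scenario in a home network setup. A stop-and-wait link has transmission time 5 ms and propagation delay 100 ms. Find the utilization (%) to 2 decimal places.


Given: Ttrans = 5 ms, Tprop = 100 ms
RTT = 2 * Tprop = 2 * 100 = 200 ms
U = Ttrans / (Ttrans + RTT)
U = 5 / (5 + 200)
U = 5 / 205 = 0.02439
U% = 2.44%

2.44


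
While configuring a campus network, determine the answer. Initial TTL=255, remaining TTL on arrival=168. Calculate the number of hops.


Given: initial TTL = 255, received TTL = 168
Hops = initial TTL - received TTL
Hops = 255 - 168 = 87

87


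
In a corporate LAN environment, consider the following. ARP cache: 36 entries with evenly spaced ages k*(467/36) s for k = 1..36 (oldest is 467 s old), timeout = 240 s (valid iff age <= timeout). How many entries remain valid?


Ages are k * 467/36 s for k = 1..36 (spacing = 12.9722 s).
Entry k is valid iff k * 467/36 <= 240 iff k <= 36 * 240 / 467 = 18.5011
n_valid = floor(18.5011) = 18
(n_stale = 36 - 18 = 18)

18


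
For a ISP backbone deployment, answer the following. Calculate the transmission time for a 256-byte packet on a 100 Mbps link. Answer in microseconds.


Given: packet = 256 bytes, bandwidth = 100 Mbps
Packet in bits = 256 * 8 = 2048 bits
Bandwidth = 100 * 10^6 = 100000000 bps
Time = 2048 / 100000000 seconds
Time in us = 2048 * 10^6 / 100000000 = 20.48

20.48


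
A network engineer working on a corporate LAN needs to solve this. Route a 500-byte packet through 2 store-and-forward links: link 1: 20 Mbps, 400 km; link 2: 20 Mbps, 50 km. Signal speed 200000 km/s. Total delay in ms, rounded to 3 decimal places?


Packet = 500 bytes = 4000 bits. Store-and-forward: sum (t_trans + t_prop) per link.
Link 1: t_trans = 4000/(20*10^6) s = 0.2000 ms; t_prop = 400/200000 s = 2.0000 ms; subtotal = 2.2000 ms
Link 2: t_trans = 4000/(20*10^6) s = 0.2000 ms; t_prop = 50/200000 s = 0.2500 ms; subtotal = 0.4500 ms
End-to-end = 2.2000 + 0.4500 = 2.6500 ms -> 2.650 ms (3 dp)

2.650


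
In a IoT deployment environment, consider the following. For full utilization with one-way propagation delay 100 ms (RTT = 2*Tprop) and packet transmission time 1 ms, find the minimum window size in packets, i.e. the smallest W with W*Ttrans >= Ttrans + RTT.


Given: Ttrans = 1 ms, RTT = 200 ms (= 2 * Tprop, Tprop = 100 ms)
Time until first ACK returns = Ttrans + RTT = 1 + 200 = 201 ms
Need W * Ttrans >= Ttrans + RTT  ->  W >= (Ttrans + RTT) / Ttrans
(Ttrans + RTT) / Ttrans = 201 / 1 = 201
W_min = ceil(201) = 201

201


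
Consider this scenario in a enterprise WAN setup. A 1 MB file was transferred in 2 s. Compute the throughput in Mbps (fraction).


Given: file = 1 MB, time = 2 s
File in Mb = 1 * 8 = 8 Mb
Throughput = 8 / 2 Mbps
Throughput = 4 Mbps

4


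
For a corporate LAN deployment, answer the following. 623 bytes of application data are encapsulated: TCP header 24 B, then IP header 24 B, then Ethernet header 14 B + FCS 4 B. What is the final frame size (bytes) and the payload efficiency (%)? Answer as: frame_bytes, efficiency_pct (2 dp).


TCP segment = 623 + 24 = 647 B
IP packet = 647 + 24 = 671 B
Ethernet frame = 671 + 14 + 4 = 689 B
Efficiency = app / frame = 623 / 689 = 0.904209 = 90.4209% -> 90.42% (2 dp)

689, 90.42


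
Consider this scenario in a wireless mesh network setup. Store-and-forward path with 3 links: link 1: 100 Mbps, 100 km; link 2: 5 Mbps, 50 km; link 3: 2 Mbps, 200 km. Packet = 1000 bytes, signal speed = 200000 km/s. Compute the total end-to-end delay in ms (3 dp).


Packet = 1000 bytes = 8000 bits. Store-and-forward: sum (t_trans + t_prop) per link.
Link 1: t_trans = 8000/(100*10^6) s = 0.0800 ms; t_prop = 100/200000 s = 0.5000 ms; subtotal = 0.5800 ms
Link 2: t_trans = 8000/(5*10^6) s = 1.6000 ms; t_prop = 50/200000 s = 0.2500 ms; subtotal = 1.8500 ms
Link 3: t_trans = 8000/(2*10^6) s = 4.0000 ms; t_prop = 200/200000 s = 1.0000 ms; subtotal = 5.0000 ms
End-to-end = 0.5800 + 1.8500 + 5.0000 = 7.4300 ms -> 7.430 ms (3 dp)

7.430


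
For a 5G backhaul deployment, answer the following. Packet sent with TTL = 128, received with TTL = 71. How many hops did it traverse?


Given: initial TTL = 128, received TTL = 71
Hops = initial TTL - received TTL
Hops = 128 - 71 = 57

57


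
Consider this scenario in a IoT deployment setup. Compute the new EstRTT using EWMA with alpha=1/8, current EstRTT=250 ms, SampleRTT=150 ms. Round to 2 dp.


Given: EstRTT = 250 ms, SampleRTT = 150 ms, alpha = 1/8
New EstRTT = (1 - alpha) * EstRTT + alpha * SampleRTT
(7/8) * 250 = 218.75
(1/8) * 150 = 18.75
New EstRTT = 218.75 + 18.75 = 237.5 ms -> 237.50 ms (2 dp)

237.50


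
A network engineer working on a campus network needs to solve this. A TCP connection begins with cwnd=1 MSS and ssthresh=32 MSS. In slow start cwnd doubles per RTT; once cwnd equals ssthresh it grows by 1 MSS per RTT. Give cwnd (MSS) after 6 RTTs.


RTT 0: cwnd = 1 MSS (initial)
RTT 1: cwnd = 2 MSS (slow start, doubled)
RTT 2: cwnd = 4 MSS (slow start, doubled)
RTT 3: cwnd = 8 MSS (slow start, doubled)
RTT 4: cwnd = 16 MSS (slow start, doubled)
RTT 5: cwnd = 32 MSS (slow start, doubled)
RTT 6: cwnd = 33 MSS (congestion avoidance, +1)

33


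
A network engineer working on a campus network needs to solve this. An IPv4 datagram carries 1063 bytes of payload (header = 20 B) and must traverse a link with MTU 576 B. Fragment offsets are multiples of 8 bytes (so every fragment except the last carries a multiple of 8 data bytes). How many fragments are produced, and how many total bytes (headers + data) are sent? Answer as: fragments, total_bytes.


Max data per non-final fragment = floor((MTU - header)/8)*8 = floor((576 - 20)/8)*8 = floor(556/8)*8 = 552 B
Final fragment needs no 8-byte alignment: it can carry up to MTU - header = 556 B
Non-final fragments needed = ceil((payload - 556) / 552) = ceil(507/552) = ceil(0.9185) = 1
Number of fragments = 1 + 1 = 2
Fragment sizes (data): 1 * 552 B + 511 B (last, 511 <= 556 OK)
Total bytes sent = payload + n_frags * header = 1063 + 2*20 = 1063 + 40 = 1103 B

2, 1103


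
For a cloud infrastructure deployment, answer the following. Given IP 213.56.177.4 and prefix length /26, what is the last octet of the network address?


Given: IP = 213.56.177.4, prefix = /26
Subnet mask = 255.255.255.192
Last octet of IP: 4
Last octet of mask: 192
Network last octet = 4 AND 192 = 0

0


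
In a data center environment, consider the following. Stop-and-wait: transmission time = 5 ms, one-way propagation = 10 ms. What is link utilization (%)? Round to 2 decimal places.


Given: Ttrans = 5 ms, Tprop = 10 ms
RTT = 2 * Tprop = 2 * 10 = 20 ms
U = Ttrans / (Ttrans + RTT)
U = 5 / (5 + 20)
U = 5 / 25 = 0.2
U% = 20.00%

20.00


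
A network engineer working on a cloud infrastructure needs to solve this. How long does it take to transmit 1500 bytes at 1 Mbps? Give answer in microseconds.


Given: packet = 1500 bytes, bandwidth = 1 Mbps
Packet in bits = 1500 * 8 = 12000 bits
Bandwidth = 1 * 10^6 = 1000000 bps
Time = 12000 / 1000000 seconds
Time in us = 12000 * 10^6 / 1000000 = 12000

12000


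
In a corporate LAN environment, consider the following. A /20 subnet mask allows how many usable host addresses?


Given: subnet mask /20
Host bits = 32 - 20 = 12
Total addresses = 2^12 = 4096
Usable hosts = 4096 - 2 (network + broadcast) = 4094

4094


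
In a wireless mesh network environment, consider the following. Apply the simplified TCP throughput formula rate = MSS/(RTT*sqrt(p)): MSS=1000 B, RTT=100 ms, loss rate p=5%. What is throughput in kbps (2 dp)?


Given: MSS = 1000 bytes, RTT = 100 ms, loss = 5%
RTT in seconds = 100 / 1000 = 0.1
Loss rate = 5% = 0.05
sqrt(loss) = sqrt(0.05) = 0.223606797750
Throughput (bytes/s) = 1000 / (0.1 * 0.223606797750) = 44721.3595
Throughput (kbps) = 44721.3595 * 8 / 1000 = 357.770876 -> 357.77 kbps (2 dp)

357.77


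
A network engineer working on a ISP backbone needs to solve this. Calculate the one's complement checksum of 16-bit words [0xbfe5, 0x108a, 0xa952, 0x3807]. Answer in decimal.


Given words: [0xbfe5, 0x108a, 0xa952, 0x3807]
Step 1: Sum all words
Raw sum = 49125 + 4234 + 43346 + 14343 = 111048
Step 2: Fold carry: (45512 + 1) = 45513
One's complement = ~45513 & 0xFFFF = 20022

20022


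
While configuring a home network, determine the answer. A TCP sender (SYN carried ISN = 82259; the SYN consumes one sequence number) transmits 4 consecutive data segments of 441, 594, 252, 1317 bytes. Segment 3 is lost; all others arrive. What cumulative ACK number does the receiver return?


SYN uses sequence number 82259; first data byte = ISN + 1 = 82260.
Segment 1: SEQ = 82260, len = 441 B, covers [82260, 82700]
Segment 2: SEQ = 82701, len = 594 B, covers [82701, 83294]
Segment 3: SEQ = 83295, len = 252 B, covers [83295, 83546] [LOST]
Segment 4: SEQ = 83547, len = 1317 B, covers [83547, 84863]
In-order data received: bytes [82260, 83294] (segments 1..2).
Segment 3 missing -> gap begins at byte 83295; later segments buffered out of order.
Cumulative ACK = next expected in-order byte = 82260 + 441 + 594 = 83295

83295


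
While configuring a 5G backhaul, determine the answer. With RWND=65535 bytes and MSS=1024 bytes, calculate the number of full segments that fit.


Given: RWND = 65535 bytes, MSS = 1024 bytes
Full segments = floor(RWND / MSS)
Full segments = floor(65535 / 1024)
Full segments = floor(63.999) = 63

63


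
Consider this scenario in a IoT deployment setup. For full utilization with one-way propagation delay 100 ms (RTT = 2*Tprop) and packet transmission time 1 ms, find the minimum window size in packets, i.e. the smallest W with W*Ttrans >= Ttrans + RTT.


Given: Ttrans = 1 ms, RTT = 200 ms (= 2 * Tprop, Tprop = 100 ms)
Time until first ACK returns = Ttrans + RTT = 1 + 200 = 201 ms
Need W * Ttrans >= Ttrans + RTT  ->  W >= (Ttrans + RTT) / Ttrans
(Ttrans + RTT) / Ttrans = 201 / 1 = 201
W_min = ceil(201) = 201

201


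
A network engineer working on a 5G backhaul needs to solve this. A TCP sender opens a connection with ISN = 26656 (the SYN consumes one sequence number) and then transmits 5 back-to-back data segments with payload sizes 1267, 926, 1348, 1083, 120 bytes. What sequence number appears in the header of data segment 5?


The SYN occupies sequence number ISN = 26656, so the first data byte is ISN + 1 = 26657.
SEQ of data segment i = (ISN + 1) + sum of payload sizes of segments 1..i-1.
Segment 1: SEQ = 26657, payload = 1267 bytes
Segment 2: SEQ = 27924, payload = 926 bytes
Segment 3: SEQ = 28850, payload = 1348 bytes
Segment 4: SEQ = 30198, payload = 1083 bytes
Segment 5: SEQ = 31281, payload = 120 bytes
SEQ of segment 5 = 26657 + 1267 + 926 + 1348 + 1083 = 31281

31281


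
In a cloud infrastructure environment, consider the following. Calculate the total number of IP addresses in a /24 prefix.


Given: CIDR prefix /24
Host bits = 32 - 24 = 8
Total addresses = 2^8 = 256

256
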